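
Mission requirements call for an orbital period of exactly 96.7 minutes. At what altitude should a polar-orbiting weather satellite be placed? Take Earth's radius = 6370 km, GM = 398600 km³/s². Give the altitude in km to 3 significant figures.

609 km

T = 96.7 min = 5802.0 s.
From T = 2π√(a³/μ): a = (μ T²/4π²)^(1/3) = (398600 × 5802.0² / 4π²)^(1/3) = 6979 km.
Altitude h = a − R = 6979 − 6370 = 609 km.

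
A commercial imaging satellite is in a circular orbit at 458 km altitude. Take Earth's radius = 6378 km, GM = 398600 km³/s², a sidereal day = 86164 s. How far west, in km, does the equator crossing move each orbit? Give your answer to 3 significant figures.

Semi-major axis a = 6378 + 458 = 6836 km. Period T = 2π√(a³/μ) = 2π√(6836³/398600) = 5624.9 s = 93.75 min.
During one orbit Earth rotates (5624.9 / 86164) × 360° = 23.50°.
At the equator that is 23.50° × (2π·6378/360) km/° = 23.50 × 111.3 = 2616 km.

2620 km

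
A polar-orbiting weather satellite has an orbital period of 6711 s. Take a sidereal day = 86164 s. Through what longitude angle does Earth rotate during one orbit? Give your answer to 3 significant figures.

28.0°

During one orbit Earth rotates (6711.0 / 86164) × 360° = 28.04°.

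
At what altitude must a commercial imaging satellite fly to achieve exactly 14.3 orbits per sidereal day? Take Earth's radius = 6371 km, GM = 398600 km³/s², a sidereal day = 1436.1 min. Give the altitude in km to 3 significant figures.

Required period T = 86166 / 14.3 = 6025.6 s.
From T = 2π√(a³/μ): a = (μ T²/4π²)^(1/3) = (398600 × 6025.6² / 4π²)^(1/3) = 7157 km.
Altitude h = a − R = 7157 − 6371 = 786 km.

786 km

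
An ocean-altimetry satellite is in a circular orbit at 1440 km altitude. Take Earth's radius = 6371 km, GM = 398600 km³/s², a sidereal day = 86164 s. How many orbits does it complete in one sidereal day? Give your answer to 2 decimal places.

12.54

Semi-major axis a = 6371 + 1440 = 7811 km. Period T = 2π√(a³/μ) = 2π√(7811³/398600) = 6870.2 s = 114.50 min.
Orbits per sidereal day = 86164 / 6870.2 = 12.542.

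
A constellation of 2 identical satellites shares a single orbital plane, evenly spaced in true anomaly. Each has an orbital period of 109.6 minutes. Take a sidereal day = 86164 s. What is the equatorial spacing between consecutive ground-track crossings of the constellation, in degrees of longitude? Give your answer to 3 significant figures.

13.7°

T = 109.6 min = 6576.0 s.
Single-satellite node shift = (6576.0/86164) × 360° = 27.48°.
With 2 satellites evenly phased, successive equator crossings are 27.48/2 = 13.738° apart.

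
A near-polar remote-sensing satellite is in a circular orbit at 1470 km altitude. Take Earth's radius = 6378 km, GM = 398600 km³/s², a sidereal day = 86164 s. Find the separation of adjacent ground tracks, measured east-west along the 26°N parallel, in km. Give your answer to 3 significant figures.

Semi-major axis a = 6378 + 1470 = 7848 km. Period T = 2π√(a³/μ) = 2π√(7848³/398600) = 6919.1 s = 115.32 min.
Node shift per orbit = (6919.1/86164) × 360° = 28.91°.
Equatorial spacing = 28.91 × 111.3 km/° = 3218 km.
At 26° latitude, spacing = 3218 × cos(26°) = 2892 km.

2890 km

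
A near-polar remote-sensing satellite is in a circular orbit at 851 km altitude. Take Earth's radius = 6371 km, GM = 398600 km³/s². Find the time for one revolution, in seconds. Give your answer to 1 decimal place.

Semi-major axis a = 6371 + 851 = 7222 km. Period T = 2π√(a³/μ) = 2π√(7222³/398600) = 6108.0 s = 101.80 min.

6108.0 seconds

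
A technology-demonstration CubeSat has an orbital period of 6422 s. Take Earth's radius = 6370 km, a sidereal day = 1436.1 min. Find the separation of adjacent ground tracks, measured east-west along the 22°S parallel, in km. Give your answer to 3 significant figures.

2770 km

Node shift per orbit = (6422.0/86166) × 360° = 26.83°.
Equatorial spacing = 26.83 × 111.2 km/° = 2983 km.
At 22° latitude, spacing = 2983 × cos(22°) = 2766 km.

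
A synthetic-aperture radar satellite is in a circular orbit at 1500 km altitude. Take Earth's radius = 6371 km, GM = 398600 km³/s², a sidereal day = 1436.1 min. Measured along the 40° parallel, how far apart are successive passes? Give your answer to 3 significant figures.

Semi-major axis a = 6371 + 1500 = 7871 km. Period T = 2π√(a³/μ) = 2π√(7871³/398600) = 6949.5 s = 115.83 min.
Node shift per orbit = (6949.5/86166) × 360° = 29.04°.
Equatorial spacing = 29.04 × 111.2 km/° = 3229 km.
At 40° latitude, spacing = 3229 × cos(40°) = 2473 km.

2470 km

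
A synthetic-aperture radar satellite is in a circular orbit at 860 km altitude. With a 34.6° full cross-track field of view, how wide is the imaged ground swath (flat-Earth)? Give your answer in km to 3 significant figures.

536 km

Half-angle = 34.6°/2 = 17.3°.
Swath width ≈ 2h·tan(θ/2) = 2 × 860 × tan(17.3°) = 535.7 km.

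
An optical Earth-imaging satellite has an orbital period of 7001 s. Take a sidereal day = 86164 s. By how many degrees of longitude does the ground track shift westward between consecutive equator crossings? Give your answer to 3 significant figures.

29.3°

During one orbit Earth rotates (7001.0 / 86164) × 360° = 29.25°.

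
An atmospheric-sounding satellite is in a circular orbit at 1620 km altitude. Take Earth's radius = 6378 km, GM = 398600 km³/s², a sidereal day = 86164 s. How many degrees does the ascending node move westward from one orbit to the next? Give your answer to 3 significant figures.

29.7°

Semi-major axis a = 6378 + 1620 = 7998 km. Period T = 2π√(a³/μ) = 2π√(7998³/398600) = 7118.4 s = 118.64 min.
During one orbit Earth rotates (7118.4 / 86164) × 360° = 29.74°.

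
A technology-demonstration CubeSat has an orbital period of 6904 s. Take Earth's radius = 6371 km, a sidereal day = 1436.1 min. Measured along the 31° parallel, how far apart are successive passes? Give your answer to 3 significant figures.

2750 km

Node shift per orbit = (6904.0/86166) × 360° = 28.84°.
Equatorial spacing = 28.84 × 111.2 km/° = 3207 km.
At 31° latitude, spacing = 3207 × cos(31°) = 2749 km.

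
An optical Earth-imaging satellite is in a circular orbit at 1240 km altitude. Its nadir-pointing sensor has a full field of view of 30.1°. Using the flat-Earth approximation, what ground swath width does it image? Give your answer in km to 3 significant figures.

667 km

Half-angle = 30.1°/2 = 15.05°.
Swath width ≈ 2h·tan(θ/2) = 2 × 1240 × tan(15.05°) = 666.8 km.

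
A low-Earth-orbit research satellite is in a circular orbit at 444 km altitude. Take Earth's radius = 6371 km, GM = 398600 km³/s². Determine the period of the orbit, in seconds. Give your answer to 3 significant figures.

5600 seconds

Semi-major axis a = 6371 + 444 = 6815 km. Period T = 2π√(a³/μ) = 2π√(6815³/398600) = 5599.0 s = 93.32 min.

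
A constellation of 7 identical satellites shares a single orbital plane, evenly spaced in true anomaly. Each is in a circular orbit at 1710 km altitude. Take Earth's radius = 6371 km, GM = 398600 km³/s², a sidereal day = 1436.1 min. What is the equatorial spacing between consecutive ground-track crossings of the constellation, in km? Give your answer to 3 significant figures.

Semi-major axis a = 6371 + 1710 = 8081 km. Period T = 2π√(a³/μ) = 2π√(8081³/398600) = 7229.5 s = 120.49 min.
Single-satellite node shift = (7229.5/86166) × 360° = 30.20°.
With 7 satellites evenly phased, successive equator crossings are 30.20/7 = 4.315° apart.
That is 4.315 × 111.2 = 480 km at the equator.

480 km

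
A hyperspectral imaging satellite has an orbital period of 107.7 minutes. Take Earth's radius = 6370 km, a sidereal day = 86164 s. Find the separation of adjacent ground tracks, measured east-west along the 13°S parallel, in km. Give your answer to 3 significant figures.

2920 km

T = 107.7 min = 6462.0 s.
Node shift per orbit = (6462.0/86164) × 360° = 27.00°.
Equatorial spacing = 27.00 × 111.2 km/° = 3002 km.
At 13° latitude, spacing = 3002 × cos(13°) = 2925 km.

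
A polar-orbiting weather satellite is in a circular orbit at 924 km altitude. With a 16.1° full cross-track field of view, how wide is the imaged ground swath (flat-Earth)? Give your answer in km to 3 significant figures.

Half-angle = 16.1°/2 = 8.05°.
Swath width ≈ 2h·tan(θ/2) = 2 × 924 × tan(8.05°) = 261.4 km.

261 km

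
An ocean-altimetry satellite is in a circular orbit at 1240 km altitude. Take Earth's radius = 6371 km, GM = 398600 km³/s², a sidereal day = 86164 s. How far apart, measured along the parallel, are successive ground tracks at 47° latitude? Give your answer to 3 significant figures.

2090 km

Semi-major axis a = 6371 + 1240 = 7611 km. Period T = 2π√(a³/μ) = 2π√(7611³/398600) = 6608.1 s = 110.13 min.
Node shift per orbit = (6608.1/86164) × 360° = 27.61°.
Equatorial spacing = 27.61 × 111.2 km/° = 3070 km.
At 47° latitude, spacing = 3070 × cos(47°) = 2094 km.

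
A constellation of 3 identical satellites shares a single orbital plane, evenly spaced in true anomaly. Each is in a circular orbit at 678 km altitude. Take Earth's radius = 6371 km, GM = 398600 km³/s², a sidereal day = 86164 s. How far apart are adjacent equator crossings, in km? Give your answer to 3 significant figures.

Semi-major axis a = 6371 + 678 = 7049 km. Period T = 2π√(a³/μ) = 2π√(7049³/398600) = 5889.8 s = 98.16 min.
Single-satellite node shift = (5889.8/86164) × 360° = 24.61°.
With 3 satellites evenly phased, successive equator crossings are 24.61/3 = 8.203° apart.
That is 8.203 × 111.2 = 912 km at the equator.

912 km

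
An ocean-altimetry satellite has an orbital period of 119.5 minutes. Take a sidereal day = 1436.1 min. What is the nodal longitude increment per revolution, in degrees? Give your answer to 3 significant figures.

30.0°

T = 119.5 min = 7170.0 s.
During one orbit Earth rotates (7170.0 / 86166) × 360° = 29.96°.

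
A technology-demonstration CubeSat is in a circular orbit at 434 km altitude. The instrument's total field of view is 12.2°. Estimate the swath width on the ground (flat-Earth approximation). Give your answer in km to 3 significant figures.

Half-angle = 12.2°/2 = 6.1°.
Swath width ≈ 2h·tan(θ/2) = 2 × 434 × tan(6.1°) = 92.8 km.

92.8 km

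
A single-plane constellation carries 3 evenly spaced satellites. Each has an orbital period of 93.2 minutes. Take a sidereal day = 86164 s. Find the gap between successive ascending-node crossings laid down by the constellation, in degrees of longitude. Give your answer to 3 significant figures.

7.79°

T = 93.2 min = 5592.0 s.
Single-satellite node shift = (5592.0/86164) × 360° = 23.36°.
With 3 satellites evenly phased, successive equator crossings are 23.36/3 = 7.788° apart.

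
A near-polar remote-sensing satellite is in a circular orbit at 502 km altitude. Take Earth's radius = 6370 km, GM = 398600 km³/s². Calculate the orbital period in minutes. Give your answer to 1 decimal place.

94.5 min

Semi-major axis a = 6370 + 502 = 6872 km. Period T = 2π√(a³/μ) = 2π√(6872³/398600) = 5669.4 s = 94.49 min.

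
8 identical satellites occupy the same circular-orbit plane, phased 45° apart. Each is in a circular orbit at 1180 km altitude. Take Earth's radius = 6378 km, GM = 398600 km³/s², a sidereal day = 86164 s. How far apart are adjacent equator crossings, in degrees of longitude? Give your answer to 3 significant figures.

Semi-major axis a = 6378 + 1180 = 7558 km. Period T = 2π√(a³/μ) = 2π√(7558³/398600) = 6539.2 s = 108.99 min.
Single-satellite node shift = (6539.2/86164) × 360° = 27.32°.
With 8 satellites evenly phased, successive equator crossings are 27.32/8 = 3.415° apart.

3.42°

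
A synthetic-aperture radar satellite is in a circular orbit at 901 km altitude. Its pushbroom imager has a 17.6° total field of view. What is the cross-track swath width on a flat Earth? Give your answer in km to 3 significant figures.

Half-angle = 17.6°/2 = 8.8°.
Swath width ≈ 2h·tan(θ/2) = 2 × 901 × tan(8.8°) = 279.0 km.

279 km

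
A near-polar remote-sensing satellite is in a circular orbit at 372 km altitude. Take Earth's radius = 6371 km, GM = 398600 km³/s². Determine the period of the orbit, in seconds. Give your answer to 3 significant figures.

Semi-major axis a = 6371 + 372 = 6743 km. Period T = 2π√(a³/μ) = 2π√(6743³/398600) = 5510.5 s = 91.84 min.

5510 seconds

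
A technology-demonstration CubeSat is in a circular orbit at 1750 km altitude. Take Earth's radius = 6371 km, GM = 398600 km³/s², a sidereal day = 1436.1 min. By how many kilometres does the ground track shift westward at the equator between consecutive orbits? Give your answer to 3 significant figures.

Semi-major axis a = 6371 + 1750 = 8121 km. Period T = 2π√(a³/μ) = 2π√(8121³/398600) = 7283.3 s = 121.39 min.
During one orbit Earth rotates (7283.3 / 86166) × 360° = 30.43°.
At the equator that is 30.43° × (2π·6371/360) km/° = 30.43 × 111.2 = 3384 km.

3380 km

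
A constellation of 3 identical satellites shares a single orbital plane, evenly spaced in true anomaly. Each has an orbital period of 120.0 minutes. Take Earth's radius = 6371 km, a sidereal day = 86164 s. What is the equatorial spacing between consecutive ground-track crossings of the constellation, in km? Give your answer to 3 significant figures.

T = 120.0 min = 7200.0 s.
Single-satellite node shift = (7200.0/86164) × 360° = 30.08°.
With 3 satellites evenly phased, successive equator crossings are 30.08/3 = 10.027° apart.
That is 10.027 × 111.2 = 1115 km at the equator.

1110 km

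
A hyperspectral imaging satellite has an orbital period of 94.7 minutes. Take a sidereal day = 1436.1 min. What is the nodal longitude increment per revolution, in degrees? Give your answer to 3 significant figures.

T = 94.7 min = 5682.0 s.
During one orbit Earth rotates (5682.0 / 86166) × 360° = 23.74°.

23.7°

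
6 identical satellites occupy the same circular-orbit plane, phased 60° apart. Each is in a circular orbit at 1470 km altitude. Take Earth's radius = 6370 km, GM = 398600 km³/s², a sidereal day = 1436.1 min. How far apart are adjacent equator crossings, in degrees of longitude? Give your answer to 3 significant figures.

4.81°

Semi-major axis a = 6370 + 1470 = 7840 km. Period T = 2π√(a³/μ) = 2π√(7840³/398600) = 6908.5 s = 115.14 min.
Single-satellite node shift = (6908.5/86166) × 360° = 28.86°.
With 6 satellites evenly phased, successive equator crossings are 28.86/6 = 4.811° apart.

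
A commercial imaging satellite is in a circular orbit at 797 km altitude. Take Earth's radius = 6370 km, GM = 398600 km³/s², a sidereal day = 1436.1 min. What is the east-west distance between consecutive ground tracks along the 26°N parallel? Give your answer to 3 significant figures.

2520 km

Semi-major axis a = 6370 + 797 = 7167 km. Period T = 2π√(a³/μ) = 2π√(7167³/398600) = 6038.3 s = 100.64 min.
Node shift per orbit = (6038.3/86166) × 360° = 25.23°.
Equatorial spacing = 25.23 × 111.2 km/° = 2805 km.
At 26° latitude, spacing = 2805 × cos(26°) = 2521 km.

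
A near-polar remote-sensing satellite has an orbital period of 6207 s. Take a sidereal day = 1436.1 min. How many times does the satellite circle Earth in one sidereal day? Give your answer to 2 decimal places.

13.88

Orbits per sidereal day = 86166 / 6207.0 = 13.882.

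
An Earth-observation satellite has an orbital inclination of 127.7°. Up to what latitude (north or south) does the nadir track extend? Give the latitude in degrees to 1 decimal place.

Retrograde orbit: the ground track reaches ±(180° − i) = ±(180 − 127.7) = ±52.3°.

52.3°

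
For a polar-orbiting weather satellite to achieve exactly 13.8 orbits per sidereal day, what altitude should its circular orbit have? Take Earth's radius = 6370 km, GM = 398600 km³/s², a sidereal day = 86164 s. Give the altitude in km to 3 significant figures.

959 km

Required period T = 86164 / 13.8 = 6243.8 s.
From T = 2π√(a³/μ): a = (μ T²/4π²)^(1/3) = (398600 × 6243.8² / 4π²)^(1/3) = 7329 km.
Altitude h = a − R = 7329 − 6370 = 959 km.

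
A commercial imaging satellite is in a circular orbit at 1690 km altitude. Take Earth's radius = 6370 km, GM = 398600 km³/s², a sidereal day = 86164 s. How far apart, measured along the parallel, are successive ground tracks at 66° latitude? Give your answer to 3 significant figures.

Semi-major axis a = 6370 + 1690 = 8060 km. Period T = 2π√(a³/μ) = 2π√(8060³/398600) = 7201.3 s = 120.02 min.
Node shift per orbit = (7201.3/86164) × 360° = 30.09°.
Equatorial spacing = 30.09 × 111.2 km/° = 3345 km.
At 66° latitude, spacing = 3345 × cos(66°) = 1361 km.

1360 km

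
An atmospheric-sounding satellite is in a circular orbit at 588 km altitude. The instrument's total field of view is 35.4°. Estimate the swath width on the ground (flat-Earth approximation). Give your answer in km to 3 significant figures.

375 km

Half-angle = 35.4°/2 = 17.7°.
Swath width ≈ 2h·tan(θ/2) = 2 × 588 × tan(17.7°) = 375.3 km.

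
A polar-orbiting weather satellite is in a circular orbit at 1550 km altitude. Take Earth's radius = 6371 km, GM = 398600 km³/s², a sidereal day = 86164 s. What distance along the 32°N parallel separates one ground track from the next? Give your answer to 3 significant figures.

2760 km

Semi-major axis a = 6371 + 1550 = 7921 km. Period T = 2π√(a³/μ) = 2π√(7921³/398600) = 7015.9 s = 116.93 min.
Node shift per orbit = (7015.9/86164) × 360° = 29.31°.
Equatorial spacing = 29.31 × 111.2 km/° = 3259 km.
At 32° latitude, spacing = 3259 × cos(32°) = 2764 km.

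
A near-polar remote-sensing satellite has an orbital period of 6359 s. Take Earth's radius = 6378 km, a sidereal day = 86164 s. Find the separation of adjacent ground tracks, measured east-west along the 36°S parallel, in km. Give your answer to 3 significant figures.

2390 km

Node shift per orbit = (6359.0/86164) × 360° = 26.57°.
Equatorial spacing = 26.57 × 111.3 km/° = 2958 km.
At 36° latitude, spacing = 2958 × cos(36°) = 2393 km.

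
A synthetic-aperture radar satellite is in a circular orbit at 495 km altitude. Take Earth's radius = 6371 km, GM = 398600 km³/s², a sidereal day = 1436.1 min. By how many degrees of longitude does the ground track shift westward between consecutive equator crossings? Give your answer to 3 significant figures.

Semi-major axis a = 6371 + 495 = 6866 km. Period T = 2π√(a³/μ) = 2π√(6866³/398600) = 5662.0 s = 94.37 min.
During one orbit Earth rotates (5662.0 / 86166) × 360° = 23.66°.

23.7°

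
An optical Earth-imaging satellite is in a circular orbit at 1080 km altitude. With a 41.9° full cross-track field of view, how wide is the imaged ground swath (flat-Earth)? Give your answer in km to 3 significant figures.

Half-angle = 41.9°/2 = 20.95°.
Swath width ≈ 2h·tan(θ/2) = 2 × 1080 × tan(20.95°) = 827.0 km.

827 km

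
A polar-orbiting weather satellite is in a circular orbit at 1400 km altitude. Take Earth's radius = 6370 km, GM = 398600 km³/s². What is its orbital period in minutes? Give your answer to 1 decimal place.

113.6 min

Semi-major axis a = 6370 + 1400 = 7770 km. Period T = 2π√(a³/μ) = 2π√(7770³/398600) = 6816.2 s = 113.60 min.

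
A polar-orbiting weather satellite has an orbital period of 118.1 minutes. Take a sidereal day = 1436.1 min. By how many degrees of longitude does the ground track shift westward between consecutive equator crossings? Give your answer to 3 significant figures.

T = 118.1 min = 7086.0 s.
During one orbit Earth rotates (7086.0 / 86166) × 360° = 29.61°.

29.6°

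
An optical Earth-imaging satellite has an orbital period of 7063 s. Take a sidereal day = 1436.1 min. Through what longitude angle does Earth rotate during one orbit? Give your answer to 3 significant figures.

29.5°

During one orbit Earth rotates (7063.0 / 86166) × 360° = 29.51°.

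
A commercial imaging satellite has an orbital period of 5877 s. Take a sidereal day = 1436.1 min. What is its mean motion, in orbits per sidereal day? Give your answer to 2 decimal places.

14.66

Orbits per sidereal day = 86166 / 5877.0 = 14.662.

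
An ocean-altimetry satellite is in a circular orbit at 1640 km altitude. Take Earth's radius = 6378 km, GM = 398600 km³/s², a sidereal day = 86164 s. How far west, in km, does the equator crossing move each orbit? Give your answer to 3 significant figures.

Semi-major axis a = 6378 + 1640 = 8018 km. Period T = 2π√(a³/μ) = 2π√(8018³/398600) = 7145.1 s = 119.09 min.
During one orbit Earth rotates (7145.1 / 86164) × 360° = 29.85°.
At the equator that is 29.85° × (2π·6378/360) km/° = 29.85 × 111.3 = 3323 km.

3320 km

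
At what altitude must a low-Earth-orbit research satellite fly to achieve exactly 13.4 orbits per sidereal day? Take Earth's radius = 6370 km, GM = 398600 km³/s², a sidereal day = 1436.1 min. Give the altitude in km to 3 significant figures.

1100 km

Required period T = 86166 / 13.4 = 6430.3 s.
From T = 2π√(a³/μ): a = (μ T²/4π²)^(1/3) = (398600 × 6430.3² / 4π²)^(1/3) = 7474 km.
Altitude h = a − R = 7474 − 6370 = 1104 km.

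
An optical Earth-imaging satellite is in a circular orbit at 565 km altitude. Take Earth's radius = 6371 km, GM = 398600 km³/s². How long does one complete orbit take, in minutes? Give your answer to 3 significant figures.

95.8 min

Semi-major axis a = 6371 + 565 = 6936 km. Period T = 2π√(a³/μ) = 2π√(6936³/398600) = 5748.8 s = 95.81 min.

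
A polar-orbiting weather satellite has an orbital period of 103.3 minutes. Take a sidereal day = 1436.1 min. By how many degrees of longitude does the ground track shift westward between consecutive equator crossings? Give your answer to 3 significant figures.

T = 103.3 min = 6198.0 s.
During one orbit Earth rotates (6198.0 / 86166) × 360° = 25.90°.

25.9°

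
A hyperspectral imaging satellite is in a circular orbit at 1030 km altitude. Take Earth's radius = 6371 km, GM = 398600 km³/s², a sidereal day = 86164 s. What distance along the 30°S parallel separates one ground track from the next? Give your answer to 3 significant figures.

2550 km

Semi-major axis a = 6371 + 1030 = 7401 km. Period T = 2π√(a³/μ) = 2π√(7401³/398600) = 6336.5 s = 105.61 min.
Node shift per orbit = (6336.5/86164) × 360° = 26.47°.
Equatorial spacing = 26.47 × 111.2 km/° = 2944 km.
At 30° latitude, spacing = 2944 × cos(30°) = 2549 km.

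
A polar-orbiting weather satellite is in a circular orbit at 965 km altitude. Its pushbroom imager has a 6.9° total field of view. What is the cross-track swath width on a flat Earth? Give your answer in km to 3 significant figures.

Half-angle = 6.9°/2 = 3.45°.
Swath width ≈ 2h·tan(θ/2) = 2 × 965 × tan(3.45°) = 116.4 km.

116 km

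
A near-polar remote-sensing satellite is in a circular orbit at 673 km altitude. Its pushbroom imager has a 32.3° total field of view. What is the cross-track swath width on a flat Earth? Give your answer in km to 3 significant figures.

Half-angle = 32.3°/2 = 16.15°.
Swath width ≈ 2h·tan(θ/2) = 2 × 673 × tan(16.15°) = 389.8 km.

390 km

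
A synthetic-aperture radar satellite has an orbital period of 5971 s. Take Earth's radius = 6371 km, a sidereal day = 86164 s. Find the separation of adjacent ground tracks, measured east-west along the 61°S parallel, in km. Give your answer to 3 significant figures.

1340 km

Node shift per orbit = (5971.0/86164) × 360° = 24.95°.
Equatorial spacing = 24.95 × 111.2 km/° = 2774 km.
At 61° latitude, spacing = 2774 × cos(61°) = 1345 km.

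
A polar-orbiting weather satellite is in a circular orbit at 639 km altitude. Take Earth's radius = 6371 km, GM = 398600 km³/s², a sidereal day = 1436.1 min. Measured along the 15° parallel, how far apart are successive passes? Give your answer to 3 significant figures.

2620 km

Semi-major axis a = 6371 + 639 = 7010 km. Period T = 2π√(a³/μ) = 2π√(7010³/398600) = 5841.0 s = 97.35 min.
Node shift per orbit = (5841.0/86166) × 360° = 24.40°.
Equatorial spacing = 24.40 × 111.2 km/° = 2714 km.
At 15° latitude, spacing = 2714 × cos(15°) = 2621 km.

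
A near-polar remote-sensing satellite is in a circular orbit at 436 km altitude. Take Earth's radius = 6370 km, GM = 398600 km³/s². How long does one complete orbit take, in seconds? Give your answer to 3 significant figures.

Semi-major axis a = 6370 + 436 = 6806 km. Period T = 2π√(a³/μ) = 2π√(6806³/398600) = 5587.9 s = 93.13 min.

5590 seconds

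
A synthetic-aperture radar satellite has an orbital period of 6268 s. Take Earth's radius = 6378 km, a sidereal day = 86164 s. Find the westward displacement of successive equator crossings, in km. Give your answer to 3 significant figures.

During one orbit Earth rotates (6268.0 / 86164) × 360° = 26.19°.
At the equator that is 26.19° × (2π·6378/360) km/° = 26.19 × 111.3 = 2915 km.

2920 km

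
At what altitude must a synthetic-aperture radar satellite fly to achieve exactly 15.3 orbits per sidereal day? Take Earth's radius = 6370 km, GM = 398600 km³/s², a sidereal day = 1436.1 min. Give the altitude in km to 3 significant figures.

472 km

Required period T = 86166 / 15.3 = 5631.8 s.
From T = 2π√(a³/μ): a = (μ T²/4π²)^(1/3) = (398600 × 5631.8² / 4π²)^(1/3) = 6842 km.
Altitude h = a − R = 6842 − 6370 = 472 km.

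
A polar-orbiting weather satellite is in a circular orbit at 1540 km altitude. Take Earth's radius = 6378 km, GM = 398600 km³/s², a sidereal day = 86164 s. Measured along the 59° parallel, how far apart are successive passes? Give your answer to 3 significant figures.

1680 km

Semi-major axis a = 6378 + 1540 = 7918 km. Period T = 2π√(a³/μ) = 2π√(7918³/398600) = 7011.9 s = 116.86 min.
Node shift per orbit = (7011.9/86164) × 360° = 29.30°.
Equatorial spacing = 29.30 × 111.3 km/° = 3261 km.
At 59° latitude, spacing = 3261 × cos(59°) = 1680 km.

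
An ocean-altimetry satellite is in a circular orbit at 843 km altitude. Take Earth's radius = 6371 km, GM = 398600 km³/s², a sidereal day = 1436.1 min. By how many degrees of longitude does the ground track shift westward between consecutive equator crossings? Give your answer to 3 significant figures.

Semi-major axis a = 6371 + 843 = 7214 km. Period T = 2π√(a³/μ) = 2π√(7214³/398600) = 6097.8 s = 101.63 min.
During one orbit Earth rotates (6097.8 / 86166) × 360° = 25.48°.

25.5°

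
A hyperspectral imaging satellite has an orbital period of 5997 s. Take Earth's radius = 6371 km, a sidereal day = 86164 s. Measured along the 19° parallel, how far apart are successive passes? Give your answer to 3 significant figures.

Node shift per orbit = (5997.0/86164) × 360° = 25.06°.
Equatorial spacing = 25.06 × 111.2 km/° = 2786 km.
At 19° latitude, spacing = 2786 × cos(19°) = 2634 km.

2630 km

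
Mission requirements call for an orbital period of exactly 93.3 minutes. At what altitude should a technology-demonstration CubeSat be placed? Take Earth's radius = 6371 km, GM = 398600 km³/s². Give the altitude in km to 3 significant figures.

443 km

T = 93.3 min = 5598.0 s.
From T = 2π√(a³/μ): a = (μ T²/4π²)^(1/3) = (398600 × 5598.0² / 4π²)^(1/3) = 6814 km.
Altitude h = a − R = 6814 − 6371 = 443 km.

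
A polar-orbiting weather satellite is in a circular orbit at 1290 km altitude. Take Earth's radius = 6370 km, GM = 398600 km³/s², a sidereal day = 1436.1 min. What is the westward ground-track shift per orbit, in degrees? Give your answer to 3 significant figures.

27.9°

Semi-major axis a = 6370 + 1290 = 7660 km. Period T = 2π√(a³/μ) = 2π√(7660³/398600) = 6672.0 s = 111.20 min.
During one orbit Earth rotates (6672.0 / 86166) × 360° = 27.88°.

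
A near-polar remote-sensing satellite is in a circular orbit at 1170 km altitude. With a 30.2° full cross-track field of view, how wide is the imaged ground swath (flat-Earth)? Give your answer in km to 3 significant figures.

Half-angle = 30.2°/2 = 15.1°.
Swath width ≈ 2h·tan(θ/2) = 2 × 1170 × tan(15.1°) = 631.4 km.

631 km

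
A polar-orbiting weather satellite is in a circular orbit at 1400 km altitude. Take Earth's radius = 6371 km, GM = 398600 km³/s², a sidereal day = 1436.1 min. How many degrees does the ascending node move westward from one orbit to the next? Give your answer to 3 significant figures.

28.5°

Semi-major axis a = 6371 + 1400 = 7771 km. Period T = 2π√(a³/μ) = 2π√(7771³/398600) = 6817.5 s = 113.63 min.
During one orbit Earth rotates (6817.5 / 86166) × 360° = 28.48°.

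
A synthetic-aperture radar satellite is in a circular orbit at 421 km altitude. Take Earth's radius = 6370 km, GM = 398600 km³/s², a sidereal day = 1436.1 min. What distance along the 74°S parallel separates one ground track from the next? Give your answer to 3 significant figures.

Semi-major axis a = 6370 + 421 = 6791 km. Period T = 2π√(a³/μ) = 2π√(6791³/398600) = 5569.4 s = 92.82 min.
Node shift per orbit = (5569.4/86166) × 360° = 23.27°.
Equatorial spacing = 23.27 × 111.2 km/° = 2587 km.
At 74° latitude, spacing = 2587 × cos(74°) = 713 km.

713 km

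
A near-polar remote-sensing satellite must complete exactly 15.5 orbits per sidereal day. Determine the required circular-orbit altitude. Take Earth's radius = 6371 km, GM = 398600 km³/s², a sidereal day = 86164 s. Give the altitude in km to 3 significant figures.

411 km

Required period T = 86164 / 15.5 = 5559.0 s.
From T = 2π√(a³/μ): a = (μ T²/4π²)^(1/3) = (398600 × 5559.0² / 4π²)^(1/3) = 6782 km.
Altitude h = a − R = 6782 − 6371 = 411 km.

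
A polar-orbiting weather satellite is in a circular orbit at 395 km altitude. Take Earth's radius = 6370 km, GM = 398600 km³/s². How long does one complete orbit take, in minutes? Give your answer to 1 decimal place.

Semi-major axis a = 6370 + 395 = 6765 km. Period T = 2π√(a³/μ) = 2π√(6765³/398600) = 5537.5 s = 92.29 min.

92.3 min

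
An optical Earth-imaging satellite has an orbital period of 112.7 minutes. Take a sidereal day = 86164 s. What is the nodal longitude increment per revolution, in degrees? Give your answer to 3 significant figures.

T = 112.7 min = 6762.0 s.
During one orbit Earth rotates (6762.0 / 86164) × 360° = 28.25°.

28.3°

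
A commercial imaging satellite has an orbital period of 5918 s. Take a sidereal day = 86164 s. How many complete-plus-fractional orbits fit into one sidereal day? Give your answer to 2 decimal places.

Orbits per sidereal day = 86164 / 5918.0 = 14.560.

14.56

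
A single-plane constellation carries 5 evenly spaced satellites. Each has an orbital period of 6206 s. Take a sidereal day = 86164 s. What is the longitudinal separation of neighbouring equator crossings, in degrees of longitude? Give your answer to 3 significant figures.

Single-satellite node shift = (6206.0/86164) × 360° = 25.93°.
With 5 satellites evenly phased, successive equator crossings are 25.93/5 = 5.186° apart.

5.19°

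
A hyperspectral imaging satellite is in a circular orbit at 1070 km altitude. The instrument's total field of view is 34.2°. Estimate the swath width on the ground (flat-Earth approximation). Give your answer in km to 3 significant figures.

658 km

Half-angle = 34.2°/2 = 17.1°.
Swath width ≈ 2h·tan(θ/2) = 2 × 1070 × tan(17.1°) = 658.3 km.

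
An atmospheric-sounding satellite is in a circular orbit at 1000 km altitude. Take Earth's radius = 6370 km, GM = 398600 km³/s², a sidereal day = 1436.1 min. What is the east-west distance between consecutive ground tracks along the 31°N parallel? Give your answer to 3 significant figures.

Semi-major axis a = 6370 + 1000 = 7370 km. Period T = 2π√(a³/μ) = 2π√(7370³/398600) = 6296.7 s = 104.94 min.
Node shift per orbit = (6296.7/86166) × 360° = 26.31°.
Equatorial spacing = 26.31 × 111.2 km/° = 2925 km.
At 31° latitude, spacing = 2925 × cos(31°) = 2507 km.

2510 km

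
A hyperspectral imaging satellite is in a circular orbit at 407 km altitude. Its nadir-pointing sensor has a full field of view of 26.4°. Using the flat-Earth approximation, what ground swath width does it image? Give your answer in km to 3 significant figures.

Half-angle = 26.4°/2 = 13.2°.
Swath width ≈ 2h·tan(θ/2) = 2 × 407 × tan(13.2°) = 190.9 km.

191 km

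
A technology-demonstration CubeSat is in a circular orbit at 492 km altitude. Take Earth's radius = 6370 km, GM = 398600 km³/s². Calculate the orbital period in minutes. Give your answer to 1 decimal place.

Semi-major axis a = 6370 + 492 = 6862 km. Period T = 2π√(a³/μ) = 2π√(6862³/398600) = 5657.0 s = 94.28 min.

94.3 min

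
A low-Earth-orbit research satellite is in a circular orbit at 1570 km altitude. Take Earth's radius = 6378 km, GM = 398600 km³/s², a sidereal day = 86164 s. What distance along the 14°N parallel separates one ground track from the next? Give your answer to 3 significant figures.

3180 km

Semi-major axis a = 6378 + 1570 = 7948 km. Period T = 2π√(a³/μ) = 2π√(7948³/398600) = 7051.8 s = 117.53 min.
Node shift per orbit = (7051.8/86164) × 360° = 29.46°.
Equatorial spacing = 29.46 × 111.3 km/° = 3280 km.
At 14° latitude, spacing = 3280 × cos(14°) = 3182 km.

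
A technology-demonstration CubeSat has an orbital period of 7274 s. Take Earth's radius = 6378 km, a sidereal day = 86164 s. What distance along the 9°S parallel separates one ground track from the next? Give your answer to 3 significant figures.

3340 km

Node shift per orbit = (7274.0/86164) × 360° = 30.39°.
Equatorial spacing = 30.39 × 111.3 km/° = 3383 km.
At 9° latitude, spacing = 3383 × cos(9°) = 3341 km.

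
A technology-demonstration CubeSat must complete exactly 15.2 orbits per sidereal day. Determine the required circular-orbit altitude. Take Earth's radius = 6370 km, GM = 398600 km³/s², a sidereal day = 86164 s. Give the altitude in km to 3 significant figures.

Required period T = 86164 / 15.2 = 5668.7 s.
From T = 2π√(a³/μ): a = (μ T²/4π²)^(1/3) = (398600 × 5668.7² / 4π²)^(1/3) = 6871 km.
Altitude h = a − R = 6871 − 6370 = 501 km.

501 km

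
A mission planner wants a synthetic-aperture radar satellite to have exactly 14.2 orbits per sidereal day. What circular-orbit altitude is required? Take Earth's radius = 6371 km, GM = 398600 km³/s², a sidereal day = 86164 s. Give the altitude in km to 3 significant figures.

819 km

Required period T = 86164 / 14.2 = 6067.9 s.
From T = 2π√(a³/μ): a = (μ T²/4π²)^(1/3) = (398600 × 6067.9² / 4π²)^(1/3) = 7190 km.
Altitude h = a − R = 7190 − 6371 = 819 km.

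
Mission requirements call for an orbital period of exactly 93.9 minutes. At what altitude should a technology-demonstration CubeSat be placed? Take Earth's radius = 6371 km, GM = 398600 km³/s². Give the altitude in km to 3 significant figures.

472 km

T = 93.9 min = 5634.0 s.
From T = 2π√(a³/μ): a = (μ T²/4π²)^(1/3) = (398600 × 5634.0² / 4π²)^(1/3) = 6843 km.
Altitude h = a − R = 6843 − 6371 = 472 km.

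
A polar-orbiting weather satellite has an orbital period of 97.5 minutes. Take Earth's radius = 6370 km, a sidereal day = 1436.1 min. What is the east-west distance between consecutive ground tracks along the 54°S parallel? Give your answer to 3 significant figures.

1600 km

T = 97.5 min = 5850.0 s.
Node shift per orbit = (5850.0/86166) × 360° = 24.44°.
Equatorial spacing = 24.44 × 111.2 km/° = 2717 km.
At 54° latitude, spacing = 2717 × cos(54°) = 1597 km.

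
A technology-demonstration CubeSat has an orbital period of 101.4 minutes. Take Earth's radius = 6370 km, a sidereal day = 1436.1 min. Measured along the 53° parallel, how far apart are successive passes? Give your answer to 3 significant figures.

1700 km

T = 101.4 min = 6084.0 s.
Node shift per orbit = (6084.0/86166) × 360° = 25.42°.
Equatorial spacing = 25.42 × 111.2 km/° = 2826 km.
At 53° latitude, spacing = 2826 × cos(53°) = 1701 km.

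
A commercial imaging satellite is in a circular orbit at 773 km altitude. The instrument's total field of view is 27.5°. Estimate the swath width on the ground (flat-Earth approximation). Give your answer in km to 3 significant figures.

378 km

Half-angle = 27.5°/2 = 13.75°.
Swath width ≈ 2h·tan(θ/2) = 2 × 773 × tan(13.75°) = 378.3 km.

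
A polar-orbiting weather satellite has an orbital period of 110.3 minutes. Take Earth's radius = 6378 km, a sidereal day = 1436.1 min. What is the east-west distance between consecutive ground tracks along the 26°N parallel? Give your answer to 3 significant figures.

2770 km

T = 110.3 min = 6618.0 s.
Node shift per orbit = (6618.0/86166) × 360° = 27.65°.
Equatorial spacing = 27.65 × 111.3 km/° = 3078 km.
At 26° latitude, spacing = 3078 × cos(26°) = 2766 km.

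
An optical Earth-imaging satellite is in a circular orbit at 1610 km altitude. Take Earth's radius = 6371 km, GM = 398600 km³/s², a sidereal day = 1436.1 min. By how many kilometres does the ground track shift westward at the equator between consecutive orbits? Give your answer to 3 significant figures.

3300 km

Semi-major axis a = 6371 + 1610 = 7981 km. Period T = 2π√(a³/μ) = 2π√(7981³/398600) = 7095.7 s = 118.26 min.
During one orbit Earth rotates (7095.7 / 86166) × 360° = 29.65°.
At the equator that is 29.65° × (2π·6371/360) km/° = 29.65 × 111.2 = 3296 km.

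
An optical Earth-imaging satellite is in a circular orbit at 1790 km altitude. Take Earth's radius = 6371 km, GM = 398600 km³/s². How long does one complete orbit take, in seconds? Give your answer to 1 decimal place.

7337.1 seconds

Semi-major axis a = 6371 + 1790 = 8161 km. Period T = 2π√(a³/μ) = 2π√(8161³/398600) = 7337.1 s = 122.29 min.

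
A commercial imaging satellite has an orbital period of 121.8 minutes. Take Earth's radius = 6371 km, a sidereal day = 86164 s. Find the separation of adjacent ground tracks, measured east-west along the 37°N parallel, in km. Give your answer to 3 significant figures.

T = 121.8 min = 7308.0 s.
Node shift per orbit = (7308.0/86164) × 360° = 30.53°.
Equatorial spacing = 30.53 × 111.2 km/° = 3395 km.
At 37° latitude, spacing = 3395 × cos(37°) = 2711 km.

2710 km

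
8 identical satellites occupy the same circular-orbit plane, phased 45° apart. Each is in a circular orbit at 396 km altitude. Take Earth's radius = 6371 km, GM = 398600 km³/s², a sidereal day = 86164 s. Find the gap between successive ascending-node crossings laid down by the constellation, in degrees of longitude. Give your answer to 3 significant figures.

Semi-major axis a = 6371 + 396 = 6767 km. Period T = 2π√(a³/μ) = 2π√(6767³/398600) = 5539.9 s = 92.33 min.
Single-satellite node shift = (5539.9/86164) × 360° = 23.15°.
With 8 satellites evenly phased, successive equator crossings are 23.15/8 = 2.893° apart.

2.89°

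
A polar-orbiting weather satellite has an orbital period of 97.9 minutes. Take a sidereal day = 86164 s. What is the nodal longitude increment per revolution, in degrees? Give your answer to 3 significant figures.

24.5°

T = 97.9 min = 5874.0 s.
During one orbit Earth rotates (5874.0 / 86164) × 360° = 24.54°.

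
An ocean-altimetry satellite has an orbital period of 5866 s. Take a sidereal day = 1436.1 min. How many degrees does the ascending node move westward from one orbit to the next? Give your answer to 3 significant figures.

During one orbit Earth rotates (5866.0 / 86166) × 360° = 24.51°.

24.5°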